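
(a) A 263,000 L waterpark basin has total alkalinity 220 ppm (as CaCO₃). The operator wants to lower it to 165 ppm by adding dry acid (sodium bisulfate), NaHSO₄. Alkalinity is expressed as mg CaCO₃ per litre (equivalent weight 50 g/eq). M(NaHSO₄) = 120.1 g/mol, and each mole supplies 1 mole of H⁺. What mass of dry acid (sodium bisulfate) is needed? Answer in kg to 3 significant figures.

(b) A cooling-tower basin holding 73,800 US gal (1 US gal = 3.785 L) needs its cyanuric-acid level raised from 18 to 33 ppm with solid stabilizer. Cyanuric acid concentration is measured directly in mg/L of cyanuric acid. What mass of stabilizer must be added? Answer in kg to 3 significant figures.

(a) Alkalinity to neutralize: (220 − 165) = 55 mg/L as CaCO₃ × 263,000 L = 14,460 g as CaCO₃.
(a) Equivalents of H⁺ required: 14,460 ÷ 50 g/eq = 289.3 eq = 289.3 mol NaHSO₄.
(a) Mass of NaHSO₄: 289.3 × 120.1 = 34,740 g.

(b) Volume: 73,800 US gal × 3.785 L/gal = 279,333 L.
(b) CYA to add: (33 − 18) = 15 mg/L × 279,333 L = 4190 g cyanuric acid.

(a) 34.7 kg; (b) 4.19 kg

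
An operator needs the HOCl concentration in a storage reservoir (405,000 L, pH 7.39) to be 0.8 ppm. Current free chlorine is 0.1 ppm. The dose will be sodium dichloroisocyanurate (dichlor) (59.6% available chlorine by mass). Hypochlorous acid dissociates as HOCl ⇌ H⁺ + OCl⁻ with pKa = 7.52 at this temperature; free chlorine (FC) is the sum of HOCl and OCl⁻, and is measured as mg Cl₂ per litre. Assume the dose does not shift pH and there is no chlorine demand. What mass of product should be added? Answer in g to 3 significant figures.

879 g

[OCl⁻]/[HOCl] = 10^(pH − pKa) = 10^(7.39 − 7.52) = 0.7413; fraction as HOCl = 1/(1 + 0.7413) = 0.5743.
Free chlorine required for 0.8 ppm HOCl: 0.8 / 0.5743 = 1.393 ppm.
FC to add: 1.393 − 0.1 = 1.293 mg/L as Cl₂.
Cl₂ equivalent: 1.293 mg/L × 405,000 L = 523.7 g.
Product at 59.6% available Cl: 523.7 / 0.596 = 878.7 g.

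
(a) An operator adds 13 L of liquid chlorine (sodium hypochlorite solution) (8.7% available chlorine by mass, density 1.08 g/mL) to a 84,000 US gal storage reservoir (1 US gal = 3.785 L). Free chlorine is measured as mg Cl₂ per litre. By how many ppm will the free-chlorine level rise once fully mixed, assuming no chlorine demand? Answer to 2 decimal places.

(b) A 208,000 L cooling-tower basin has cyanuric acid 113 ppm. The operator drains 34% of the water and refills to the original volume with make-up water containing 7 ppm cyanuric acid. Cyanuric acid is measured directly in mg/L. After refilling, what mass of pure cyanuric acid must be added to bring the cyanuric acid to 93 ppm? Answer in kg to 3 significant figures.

(a) 3.84 ppm; (b) 3.34 kg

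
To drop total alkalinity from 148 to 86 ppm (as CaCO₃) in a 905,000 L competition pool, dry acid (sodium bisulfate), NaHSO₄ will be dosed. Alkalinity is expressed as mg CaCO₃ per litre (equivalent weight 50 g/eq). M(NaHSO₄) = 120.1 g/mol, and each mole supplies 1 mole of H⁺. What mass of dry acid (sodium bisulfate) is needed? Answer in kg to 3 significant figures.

135 kg

Alkalinity to neutralize: (148 − 86) = 62 mg/L as CaCO₃ × 905,000 L = 56,110 g as CaCO₃.
Equivalents of H⁺ required: 56,110 ÷ 50 g/eq = 1122 eq = 1122 mol NaHSO₄.
Mass of NaHSO₄: 1122 × 120.1 = 134,800 g.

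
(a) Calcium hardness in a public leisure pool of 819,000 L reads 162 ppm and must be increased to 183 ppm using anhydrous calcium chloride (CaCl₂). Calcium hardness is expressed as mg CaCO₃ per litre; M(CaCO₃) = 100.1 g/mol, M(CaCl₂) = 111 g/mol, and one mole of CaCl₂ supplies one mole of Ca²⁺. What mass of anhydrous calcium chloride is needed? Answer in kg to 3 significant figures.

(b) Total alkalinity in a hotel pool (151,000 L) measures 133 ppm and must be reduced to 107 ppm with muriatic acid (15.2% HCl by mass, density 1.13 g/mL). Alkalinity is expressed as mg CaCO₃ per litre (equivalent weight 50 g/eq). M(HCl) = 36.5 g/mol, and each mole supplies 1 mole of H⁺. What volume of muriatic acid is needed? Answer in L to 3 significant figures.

(a) 19.1 kg; (b) 16.7 L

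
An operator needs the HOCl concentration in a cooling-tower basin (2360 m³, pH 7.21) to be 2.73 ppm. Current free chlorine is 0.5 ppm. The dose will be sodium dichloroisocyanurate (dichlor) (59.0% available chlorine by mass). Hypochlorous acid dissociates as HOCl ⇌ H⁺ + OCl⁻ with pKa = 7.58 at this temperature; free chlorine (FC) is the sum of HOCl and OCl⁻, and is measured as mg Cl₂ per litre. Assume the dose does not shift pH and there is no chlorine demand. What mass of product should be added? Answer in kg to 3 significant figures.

Volume: 2360 m³ = 2,360,000 L.
[OCl⁻]/[HOCl] = 10^(pH − pKa) = 10^(7.21 − 7.58) = 0.4266; fraction as HOCl = 1/(1 + 0.4266) = 0.701.
Free chlorine required for 2.73 ppm HOCl: 2.73 / 0.701 = 3.895 ppm.
FC to add: 3.895 − 0.5 = 3.395 mg/L as Cl₂.
Cl₂ equivalent: 3.395 mg/L × 2,360,000 L = 8011 g.
Product at 59.0% available Cl: 8011 / 0.59 = 13,580 g.

13.6 kg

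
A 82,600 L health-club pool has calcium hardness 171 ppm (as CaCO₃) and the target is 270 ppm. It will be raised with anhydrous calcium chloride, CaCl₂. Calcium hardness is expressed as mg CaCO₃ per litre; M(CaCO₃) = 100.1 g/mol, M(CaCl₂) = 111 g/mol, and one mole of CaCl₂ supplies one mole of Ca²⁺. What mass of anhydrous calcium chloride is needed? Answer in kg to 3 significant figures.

Hardness to add: (270 − 171) = 99 mg/L as CaCO₃ × 82,600 L = 8177 g as CaCO₃.
Moles of Ca²⁺ (1 mol Ca²⁺ ≡ 1 mol CaCO₃): 8177 / 100.1 g/mol = 81.69 mol.
Mass of CaCl₂: 81.69 × 111 = 9068 g.

9.07 kg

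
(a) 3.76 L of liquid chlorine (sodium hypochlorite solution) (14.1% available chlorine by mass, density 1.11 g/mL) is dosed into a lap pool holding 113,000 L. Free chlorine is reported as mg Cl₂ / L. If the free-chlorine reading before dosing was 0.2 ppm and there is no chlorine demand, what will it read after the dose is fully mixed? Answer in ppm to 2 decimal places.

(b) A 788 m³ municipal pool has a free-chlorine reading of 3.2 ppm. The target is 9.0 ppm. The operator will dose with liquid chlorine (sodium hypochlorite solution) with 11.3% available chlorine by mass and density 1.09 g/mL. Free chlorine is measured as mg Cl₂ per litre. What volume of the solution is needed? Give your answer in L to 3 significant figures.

(a) 5.41 ppm; (b) 37.1 L

(a) Mass of solution: 3.76 L × 1000 mL/L × 1.11 g/mL = 4174 g.
(a) Available chlorine delivered: 4174 g × 0.141 = 588.5 g as Cl₂.
(a) Concentration rise: 588.5 g / 113,000 L = 5.208 mg/L = 5.21 ppm.
(a) Final FC: 0.2 + 5.21 = 5.41 ppm.

(b) Volume: 788 m³ = 788,000 L.
(b) Chlorine deficit: 9.0 − 3.2 = 5.8 ppm = 5.8 mg/L as Cl₂.
(b) Cl₂ equivalent needed: 5.8 mg/L × 788,000 L = 4,570,000 mg = 4570 g.
(b) Product at 11.3% available chlorine: 4570 / 0.113 = 40,450 g.
(b) Volume at density 1.09 g/mL: 40,450 g ÷ 1.09 g/mL = 37,110 mL.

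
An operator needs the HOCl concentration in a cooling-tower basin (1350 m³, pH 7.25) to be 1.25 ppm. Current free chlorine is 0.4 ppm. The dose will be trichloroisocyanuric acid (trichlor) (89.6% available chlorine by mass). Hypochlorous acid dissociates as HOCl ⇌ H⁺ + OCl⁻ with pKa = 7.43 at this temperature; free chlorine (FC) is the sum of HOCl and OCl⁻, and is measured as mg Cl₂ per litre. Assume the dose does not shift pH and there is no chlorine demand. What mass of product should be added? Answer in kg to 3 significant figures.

Volume: 1350 m³ = 1,350,000 L.
[OCl⁻]/[HOCl] = 10^(pH − pKa) = 10^(7.25 − 7.43) = 0.6607; fraction as HOCl = 1/(1 + 0.6607) = 0.6022.
Free chlorine required for 1.25 ppm HOCl: 1.25 / 0.6022 = 2.076 ppm.
FC to add: 2.076 − 0.4 = 1.676 mg/L as Cl₂.
Cl₂ equivalent: 1.676 mg/L × 1,350,000 L = 2262 g.
Product at 89.6% available Cl: 2262 / 0.896 = 2525 g.

2.53 kg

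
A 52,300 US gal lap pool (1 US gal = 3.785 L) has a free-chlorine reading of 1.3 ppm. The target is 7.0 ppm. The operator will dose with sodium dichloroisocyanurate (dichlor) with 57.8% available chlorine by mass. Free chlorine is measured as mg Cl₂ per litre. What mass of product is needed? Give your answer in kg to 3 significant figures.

1.95 kg

Volume: 52,300 US gal × 3.785 L/gal = 197,956 L.
Chlorine deficit: 7.0 − 1.3 = 5.7 ppm = 5.7 mg/L as Cl₂.
Cl₂ equivalent needed: 5.7 mg/L × 197,956 L = 1,128,000 mg = 1128 g.
Product at 57.8% available chlorine: 1128 / 0.578 = 1952 g.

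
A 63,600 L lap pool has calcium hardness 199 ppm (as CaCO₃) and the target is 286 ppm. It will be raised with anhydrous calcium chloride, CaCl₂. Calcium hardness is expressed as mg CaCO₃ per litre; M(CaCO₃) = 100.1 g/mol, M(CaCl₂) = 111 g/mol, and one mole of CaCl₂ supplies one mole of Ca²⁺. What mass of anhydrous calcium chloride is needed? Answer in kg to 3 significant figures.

6.14 kg

Hardness to add: (286 − 199) = 87 mg/L as CaCO₃ × 63,600 L = 5533 g as CaCO₃.
Moles of Ca²⁺ (1 mol Ca²⁺ ≡ 1 mol CaCO₃): 5533 / 100.1 g/mol = 55.28 mol.
Mass of CaCl₂: 55.28 × 111 = 6136 g.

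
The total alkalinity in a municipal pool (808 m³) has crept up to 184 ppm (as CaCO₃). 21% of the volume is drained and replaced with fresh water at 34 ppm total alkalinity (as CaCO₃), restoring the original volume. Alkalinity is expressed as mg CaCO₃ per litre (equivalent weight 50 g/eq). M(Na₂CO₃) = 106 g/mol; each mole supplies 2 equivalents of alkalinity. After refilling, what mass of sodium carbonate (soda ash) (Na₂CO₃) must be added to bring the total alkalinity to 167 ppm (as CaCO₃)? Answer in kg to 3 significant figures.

Volume: 808 m³ = 808,000 L.
After draining 21% and refilling: 184 × 0.79 + 34 × 0.21 = 152.5 ppm.
Deficit to target: 167 − 152.5 = 14.5 mg/L.
As CaCO₃: 14.5 mg/L × 808,000 L = 11,720 g; ÷ 50 g/eq ÷ 2 = 117.2 mol Na₂CO₃.
Mass: 117.2 × 106 = 12,420 g.

12.4 kg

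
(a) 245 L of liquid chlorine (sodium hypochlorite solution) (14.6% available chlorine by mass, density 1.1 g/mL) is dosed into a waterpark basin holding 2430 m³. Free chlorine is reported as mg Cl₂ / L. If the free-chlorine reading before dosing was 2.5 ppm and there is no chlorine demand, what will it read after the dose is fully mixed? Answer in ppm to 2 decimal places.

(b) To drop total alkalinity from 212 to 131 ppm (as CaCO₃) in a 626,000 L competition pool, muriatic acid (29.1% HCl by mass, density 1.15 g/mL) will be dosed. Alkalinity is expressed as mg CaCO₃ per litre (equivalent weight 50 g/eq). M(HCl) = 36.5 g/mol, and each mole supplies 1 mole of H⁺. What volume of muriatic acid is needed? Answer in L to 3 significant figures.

(a) 18.69 ppm; (b) 111 L

(a) Volume: 2430 m³ = 2,430,000 L.
(a) Mass of solution: 245 L × 1000 mL/L × 1.1 g/mL = 269,500 g.
(a) Available chlorine delivered: 269,500 g × 0.146 = 39,350 g as Cl₂.
(a) Concentration rise: 39,350 g / 2,430,000 L = 16.19 mg/L = 16.19 ppm.
(a) Final FC: 2.5 + 16.19 = 18.69 ppm.

(b) Alkalinity to neutralize: (212 − 131) = 81 mg/L as CaCO₃ × 626,000 L = 50,710 g as CaCO₃.
(b) Equivalents of H⁺ required: 50,710 ÷ 50 g/eq = 1014 eq = 1014 mol HCl.
(b) Mass of HCl: 1014 × 36.5 = 37,020 g.
(b) Mass of 29.1% solution: 37,020 / 0.291 = 127,200 g.
(b) Volume: 127,200 g ÷ 1.15 g/mL = 110,600 mL.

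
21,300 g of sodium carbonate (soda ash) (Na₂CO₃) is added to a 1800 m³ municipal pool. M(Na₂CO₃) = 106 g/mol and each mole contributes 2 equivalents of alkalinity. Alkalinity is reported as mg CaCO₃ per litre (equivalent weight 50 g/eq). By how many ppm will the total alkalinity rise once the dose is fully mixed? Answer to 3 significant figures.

11.2 ppm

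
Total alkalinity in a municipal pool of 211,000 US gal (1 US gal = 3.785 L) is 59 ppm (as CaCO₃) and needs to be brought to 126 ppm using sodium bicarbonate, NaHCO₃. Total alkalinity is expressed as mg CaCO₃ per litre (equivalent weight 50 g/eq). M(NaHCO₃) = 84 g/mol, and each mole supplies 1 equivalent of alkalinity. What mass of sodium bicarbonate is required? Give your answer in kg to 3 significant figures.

Volume: 211,000 US gal × 3.785 L/gal = 798,635 L.
Alkalinity to add: (126 − 59) = 67 mg/L as CaCO₃ × 798,635 L = 53,510 g as CaCO₃.
Equivalents: 53,510 g ÷ 50 g/eq = 1070 eq.
NaHCO₃ supplies 1 eq per mole → 1070 mol.
Mass: 1070 mol × 84 g/mol = 89,890 g.

89.9 kg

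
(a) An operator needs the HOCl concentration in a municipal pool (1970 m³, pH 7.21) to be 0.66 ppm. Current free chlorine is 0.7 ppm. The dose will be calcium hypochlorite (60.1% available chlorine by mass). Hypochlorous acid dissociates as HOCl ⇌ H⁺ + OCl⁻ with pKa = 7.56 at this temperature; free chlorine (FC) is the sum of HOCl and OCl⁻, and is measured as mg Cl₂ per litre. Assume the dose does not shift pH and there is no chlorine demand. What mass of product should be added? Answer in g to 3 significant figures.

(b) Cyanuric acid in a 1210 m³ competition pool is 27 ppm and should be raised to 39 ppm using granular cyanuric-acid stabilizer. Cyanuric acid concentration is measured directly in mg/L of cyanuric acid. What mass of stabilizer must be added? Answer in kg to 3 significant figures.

(a) Volume: 1970 m³ = 1,970,000 L.
(a) [OCl⁻]/[HOCl] = 10^(pH − pKa) = 10^(7.21 − 7.56) = 0.4467; fraction as HOCl = 1/(1 + 0.4467) = 0.6912.
(a) Free chlorine required for 0.66 ppm HOCl: 0.66 / 0.6912 = 0.9548 ppm.
(a) FC to add: 0.9548 − 0.7 = 0.2548 mg/L as Cl₂.
(a) Cl₂ equivalent: 0.2548 mg/L × 1,970,000 L = 502 g.
(a) Product at 60.1% available Cl: 502 / 0.601 = 835.2 g.

(b) Volume: 1210 m³ = 1,210,000 L.
(b) CYA to add: (39 − 27) = 12 mg/L × 1,210,000 L = 14,520 g cyanuric acid.

(a) 835 g; (b) 14.5 kg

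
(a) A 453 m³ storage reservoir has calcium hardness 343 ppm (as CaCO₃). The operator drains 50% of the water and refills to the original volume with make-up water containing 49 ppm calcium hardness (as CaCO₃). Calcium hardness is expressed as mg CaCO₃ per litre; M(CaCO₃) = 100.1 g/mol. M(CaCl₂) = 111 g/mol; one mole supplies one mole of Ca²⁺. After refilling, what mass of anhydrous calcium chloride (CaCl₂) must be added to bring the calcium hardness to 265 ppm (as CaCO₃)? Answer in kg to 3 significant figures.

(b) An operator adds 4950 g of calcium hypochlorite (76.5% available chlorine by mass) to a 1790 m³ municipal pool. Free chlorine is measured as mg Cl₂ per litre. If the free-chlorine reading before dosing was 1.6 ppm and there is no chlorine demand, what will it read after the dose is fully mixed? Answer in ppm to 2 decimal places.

(a) 34.7 kg; (b) 3.72 ppm

(a) Volume: 453 m³ = 453,000 L.
(a) After draining 50% and refilling: 343 × 0.50 + 49 × 0.50 = 196 ppm.
(a) Deficit to target: 265 − 196 = 69 mg/L.
(a) As CaCO₃: 69 mg/L × 453,000 L = 31,260 g; ÷ 100.1 = 312.3 mol Ca²⁺.
(a) Mass: 312.3 × 111 = 34,660 g.

(b) Volume: 1790 m³ = 1,790,000 L.
(b) Available chlorine delivered: 4950 g × 0.765 = 3787 g as Cl₂.
(b) Concentration rise: 3787 g / 1,790,000 L = 2.116 mg/L = 2.12 ppm.
(b) Final FC: 1.6 + 2.12 = 3.72 ppm.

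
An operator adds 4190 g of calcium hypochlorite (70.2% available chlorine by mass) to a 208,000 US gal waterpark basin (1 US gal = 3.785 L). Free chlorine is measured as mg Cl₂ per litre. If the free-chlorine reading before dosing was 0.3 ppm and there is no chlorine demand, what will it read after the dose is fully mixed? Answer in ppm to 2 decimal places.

Volume: 208,000 US gal × 3.785 L/gal = 787,280 L.
Available chlorine delivered: 4190 g × 0.702 = 2941 g as Cl₂.
Concentration rise: 2941 g / 787,280 L = 3.736 mg/L = 3.74 ppm.
Final FC: 0.3 + 3.74 = 4.04 ppm.

4.04 ppm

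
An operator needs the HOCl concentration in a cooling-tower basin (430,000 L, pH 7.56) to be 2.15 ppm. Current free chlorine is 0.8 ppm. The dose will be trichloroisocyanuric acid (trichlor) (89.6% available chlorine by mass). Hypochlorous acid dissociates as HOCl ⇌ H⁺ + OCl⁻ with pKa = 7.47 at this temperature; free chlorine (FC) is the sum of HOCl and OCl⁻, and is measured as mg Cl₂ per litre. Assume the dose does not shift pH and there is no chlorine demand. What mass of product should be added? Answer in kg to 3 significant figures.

1.92 kg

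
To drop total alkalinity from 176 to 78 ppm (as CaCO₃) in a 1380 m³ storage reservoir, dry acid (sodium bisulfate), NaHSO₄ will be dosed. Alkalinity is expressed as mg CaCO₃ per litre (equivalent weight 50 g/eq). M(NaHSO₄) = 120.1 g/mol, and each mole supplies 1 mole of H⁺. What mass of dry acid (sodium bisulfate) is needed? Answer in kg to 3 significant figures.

Volume: 1380 m³ = 1,380,000 L.
Alkalinity to neutralize: (176 − 78) = 98 mg/L as CaCO₃ × 1,380,000 L = 135,200 g as CaCO₃.
Equivalents of H⁺ required: 135,200 ÷ 50 g/eq = 2705 eq = 2705 mol NaHSO₄.
Mass of NaHSO₄: 2705 × 120.1 = 324,800 g.

325 kg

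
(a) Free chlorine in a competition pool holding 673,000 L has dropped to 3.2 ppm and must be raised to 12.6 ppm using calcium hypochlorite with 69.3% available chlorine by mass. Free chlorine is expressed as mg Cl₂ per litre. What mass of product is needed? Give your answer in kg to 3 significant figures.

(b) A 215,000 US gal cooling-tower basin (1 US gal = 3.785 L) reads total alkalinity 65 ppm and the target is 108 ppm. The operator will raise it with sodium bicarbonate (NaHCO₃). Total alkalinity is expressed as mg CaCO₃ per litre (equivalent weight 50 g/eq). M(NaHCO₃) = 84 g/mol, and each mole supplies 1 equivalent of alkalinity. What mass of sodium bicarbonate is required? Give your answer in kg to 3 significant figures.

(a) 9.13 kg; (b) 58.8 kg

(a) Chlorine deficit: 12.6 − 3.2 = 9.4 ppm = 9.4 mg/L as Cl₂.
(a) Cl₂ equivalent needed: 9.4 mg/L × 673,000 L = 6,326,000 mg = 6326 g.
(a) Product at 69.3% available chlorine: 6326 / 0.693 = 9129 g.

(b) Volume: 215,000 US gal × 3.785 L/gal = 813,775 L.
(b) Alkalinity to add: (108 − 65) = 43 mg/L as CaCO₃ × 813,775 L = 34,990 g as CaCO₃.
(b) Equivalents: 34,990 g ÷ 50 g/eq = 699.8 eq.
(b) NaHCO₃ supplies 1 eq per mole → 699.8 mol.
(b) Mass: 699.8 mol × 84 g/mol = 58,790 g.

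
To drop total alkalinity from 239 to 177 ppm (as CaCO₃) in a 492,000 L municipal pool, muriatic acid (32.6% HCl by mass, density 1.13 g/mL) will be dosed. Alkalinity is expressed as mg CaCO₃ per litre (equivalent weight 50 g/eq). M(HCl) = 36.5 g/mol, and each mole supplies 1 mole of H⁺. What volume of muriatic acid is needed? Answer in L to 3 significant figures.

Alkalinity to neutralize: (239 − 177) = 62 mg/L as CaCO₃ × 492,000 L = 30,500 g as CaCO₃.
Equivalents of H⁺ required: 30,500 ÷ 50 g/eq = 610.1 eq = 610.1 mol HCl.
Mass of HCl: 610.1 × 36.5 = 22,270 g.
Mass of 32.6% solution: 22,270 / 0.326 = 68,310 g.
Volume: 68,310 g ÷ 1.13 g/mL = 60,450 mL.

60.4 L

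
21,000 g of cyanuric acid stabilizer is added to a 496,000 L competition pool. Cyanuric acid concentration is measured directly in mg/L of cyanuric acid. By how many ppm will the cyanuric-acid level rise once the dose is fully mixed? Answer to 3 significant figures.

42.3 ppm

Rise: 21,000 g / 496,000 L × 1000 = 42.34 mg/L.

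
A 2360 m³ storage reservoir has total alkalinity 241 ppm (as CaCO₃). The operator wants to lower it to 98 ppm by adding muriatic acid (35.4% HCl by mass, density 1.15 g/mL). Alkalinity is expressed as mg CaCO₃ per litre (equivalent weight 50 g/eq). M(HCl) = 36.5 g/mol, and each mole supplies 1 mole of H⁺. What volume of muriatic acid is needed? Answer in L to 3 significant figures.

Volume: 2360 m³ = 2,360,000 L.
Alkalinity to neutralize: (241 − 98) = 143 mg/L as CaCO₃ × 2,360,000 L = 337,500 g as CaCO₃.
Equivalents of H⁺ required: 337,500 ÷ 50 g/eq = 6750 eq = 6750 mol HCl.
Mass of HCl: 6750 × 36.5 = 246,400 g.
Mass of 35.4% solution: 246,400 / 0.354 = 695,900 g.
Volume: 695,900 g ÷ 1.15 g/mL = 605,200 mL.

605 L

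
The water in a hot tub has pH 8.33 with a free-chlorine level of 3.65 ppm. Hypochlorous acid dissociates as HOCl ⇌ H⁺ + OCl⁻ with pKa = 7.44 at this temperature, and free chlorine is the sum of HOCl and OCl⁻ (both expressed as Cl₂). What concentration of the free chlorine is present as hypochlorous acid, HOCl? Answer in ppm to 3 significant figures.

[OCl⁻]/[HOCl] = 10^(pH − pKa) = 10^(8.33 − 7.44) = 10^0.89 = 7.762.
Fraction as HOCl = 1 / (1 + 7.762) = 0.1141.
HOCl = 0.1141 × 3.65 ppm = 0.4165 ppm.

0.417 ppm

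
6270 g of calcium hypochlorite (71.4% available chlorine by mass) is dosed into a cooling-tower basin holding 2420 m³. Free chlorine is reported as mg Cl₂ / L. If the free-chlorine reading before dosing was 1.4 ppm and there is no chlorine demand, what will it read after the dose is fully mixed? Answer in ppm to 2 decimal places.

3.25 ppm

Volume: 2420 m³ = 2,420,000 L.
Available chlorine delivered: 6270 g × 0.714 = 4477 g as Cl₂.
Concentration rise: 4477 g / 2,420,000 L = 1.85 mg/L = 1.85 ppm.
Final FC: 1.4 + 1.85 = 3.25 ppm.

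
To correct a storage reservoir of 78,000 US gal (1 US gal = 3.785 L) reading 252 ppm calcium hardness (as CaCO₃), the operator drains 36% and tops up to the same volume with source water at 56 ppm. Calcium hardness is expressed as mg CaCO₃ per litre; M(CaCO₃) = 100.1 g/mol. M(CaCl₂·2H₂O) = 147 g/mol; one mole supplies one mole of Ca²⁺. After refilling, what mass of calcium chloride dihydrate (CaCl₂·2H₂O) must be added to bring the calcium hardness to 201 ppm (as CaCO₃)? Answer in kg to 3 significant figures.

8.48 kg

Volume: 78,000 US gal × 3.785 L/gal = 295,230 L.
After draining 36% and refilling: 252 × 0.64 + 56 × 0.36 = 181.44 ppm.
Deficit to target: 201 − 181.44 = 19.56 mg/L.
As CaCO₃: 19.56 mg/L × 295,230 L = 5775 g; ÷ 100.1 = 57.69 mol Ca²⁺.
Mass: 57.69 × 147 = 8480 g.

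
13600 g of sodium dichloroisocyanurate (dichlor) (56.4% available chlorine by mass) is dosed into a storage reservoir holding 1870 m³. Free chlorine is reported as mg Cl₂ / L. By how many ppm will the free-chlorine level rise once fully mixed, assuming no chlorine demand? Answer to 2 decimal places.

4.10 ppm

Volume: 1870 m³ = 1,870,000 L.
Available chlorine delivered: 13,600 g × 0.564 = 7670 g as Cl₂.
Concentration rise: 7670 g / 1,870,000 L = 4.102 mg/L = 4.10 ppm.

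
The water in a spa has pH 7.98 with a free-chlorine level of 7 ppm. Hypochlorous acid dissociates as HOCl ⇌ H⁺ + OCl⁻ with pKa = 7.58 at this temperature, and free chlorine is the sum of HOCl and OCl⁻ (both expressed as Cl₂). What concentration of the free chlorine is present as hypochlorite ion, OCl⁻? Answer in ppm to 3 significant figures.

[OCl⁻]/[HOCl] = 10^(pH − pKa) = 10^(7.98 − 7.58) = 10^0.40 = 2.512.
Fraction as HOCl = 1 / (1 + 2.512) = 0.2847.
OCl⁻ = (1 − 0.2847) × 7 ppm = 5.007 ppm.

5.01 ppm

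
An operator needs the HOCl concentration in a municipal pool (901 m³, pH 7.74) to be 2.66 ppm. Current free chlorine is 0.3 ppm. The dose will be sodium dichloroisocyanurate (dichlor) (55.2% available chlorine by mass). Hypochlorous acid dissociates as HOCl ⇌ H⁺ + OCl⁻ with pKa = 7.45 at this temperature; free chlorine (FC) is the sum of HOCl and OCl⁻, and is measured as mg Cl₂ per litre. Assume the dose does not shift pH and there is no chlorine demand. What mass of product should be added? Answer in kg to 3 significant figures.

12.3 kg

Volume: 901 m³ = 901,000 L.
[OCl⁻]/[HOCl] = 10^(pH − pKa) = 10^(7.74 − 7.45) = 1.95; fraction as HOCl = 1/(1 + 1.95) = 0.339.
Free chlorine required for 2.66 ppm HOCl: 2.66 / 0.339 = 7.847 ppm.
FC to add: 7.847 − 0.3 = 7.547 mg/L as Cl₂.
Cl₂ equivalent: 7.547 mg/L × 901,000 L = 6799 g.
Product at 55.2% available Cl: 6799 / 0.552 = 12,320 g.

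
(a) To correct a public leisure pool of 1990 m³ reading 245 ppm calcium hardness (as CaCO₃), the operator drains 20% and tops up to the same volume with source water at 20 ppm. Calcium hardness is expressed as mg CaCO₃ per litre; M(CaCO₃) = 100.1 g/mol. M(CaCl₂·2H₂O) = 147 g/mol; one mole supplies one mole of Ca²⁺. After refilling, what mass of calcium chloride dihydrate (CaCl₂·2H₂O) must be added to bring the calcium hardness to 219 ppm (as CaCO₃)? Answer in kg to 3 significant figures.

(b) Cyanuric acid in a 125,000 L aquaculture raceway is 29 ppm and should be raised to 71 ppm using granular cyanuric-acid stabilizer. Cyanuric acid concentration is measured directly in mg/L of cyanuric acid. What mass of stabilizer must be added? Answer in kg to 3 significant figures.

(a) 55.5 kg; (b) 5.25 kg

(a) Volume: 1990 m³ = 1,990,000 L.
(a) After draining 20% and refilling: 245 × 0.80 + 20 × 0.20 = 200 ppm.
(a) Deficit to target: 219 − 200 = 19 mg/L.
(a) As CaCO₃: 19 mg/L × 1,990,000 L = 37,810 g; ÷ 100.1 = 377.7 mol Ca²⁺.
(a) Mass: 377.7 × 147 = 55,530 g.

(b) CYA to add: (71 − 29) = 42 mg/L × 125,000 L = 5250 g cyanuric acid.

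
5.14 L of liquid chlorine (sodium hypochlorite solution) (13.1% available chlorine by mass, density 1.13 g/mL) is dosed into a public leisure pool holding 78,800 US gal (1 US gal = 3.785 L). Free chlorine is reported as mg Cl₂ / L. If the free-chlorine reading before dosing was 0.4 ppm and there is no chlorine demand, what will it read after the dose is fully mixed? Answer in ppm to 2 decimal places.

Volume: 78,800 US gal × 3.785 L/gal = 298,258 L.
Mass of solution: 5.14 L × 1000 mL/L × 1.13 g/mL = 5808 g.
Available chlorine delivered: 5808 g × 0.131 = 760.9 g as Cl₂.
Concentration rise: 760.9 g / 298,258 L = 2.551 mg/L = 2.55 ppm.
Final FC: 0.4 + 2.55 = 2.95 ppm.

2.95 ppm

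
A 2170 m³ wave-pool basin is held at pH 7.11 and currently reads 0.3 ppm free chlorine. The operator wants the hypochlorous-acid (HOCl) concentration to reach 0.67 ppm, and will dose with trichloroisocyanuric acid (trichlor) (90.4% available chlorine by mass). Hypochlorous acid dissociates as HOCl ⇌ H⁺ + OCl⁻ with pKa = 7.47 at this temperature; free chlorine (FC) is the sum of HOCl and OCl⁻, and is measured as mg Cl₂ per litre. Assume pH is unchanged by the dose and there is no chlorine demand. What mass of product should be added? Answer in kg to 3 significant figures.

1.59 kg

Volume: 2170 m³ = 2,170,000 L.
[OCl⁻]/[HOCl] = 10^(pH − pKa) = 10^(7.11 − 7.47) = 0.4365; fraction as HOCl = 1/(1 + 0.4365) = 0.6961.
Free chlorine required for 0.67 ppm HOCl: 0.67 / 0.6961 = 0.9625 ppm.
FC to add: 0.9625 − 0.3 = 0.6625 mg/L as Cl₂.
Cl₂ equivalent: 0.6625 mg/L × 2,170,000 L = 1438 g.
Product at 90.4% available Cl: 1438 / 0.904 = 1590 g.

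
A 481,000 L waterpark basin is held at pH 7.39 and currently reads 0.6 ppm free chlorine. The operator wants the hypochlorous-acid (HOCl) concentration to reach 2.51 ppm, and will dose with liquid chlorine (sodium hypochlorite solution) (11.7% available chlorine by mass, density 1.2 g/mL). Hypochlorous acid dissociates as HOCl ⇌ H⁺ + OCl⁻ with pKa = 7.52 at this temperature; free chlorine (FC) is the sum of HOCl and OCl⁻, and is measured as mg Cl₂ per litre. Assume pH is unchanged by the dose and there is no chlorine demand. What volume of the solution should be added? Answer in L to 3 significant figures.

[OCl⁻]/[HOCl] = 10^(pH − pKa) = 10^(7.39 − 7.52) = 0.7413; fraction as HOCl = 1/(1 + 0.7413) = 0.5743.
Free chlorine required for 2.51 ppm HOCl: 2.51 / 0.5743 = 4.371 ppm.
FC to add: 4.371 − 0.6 = 3.771 mg/L as Cl₂.
Cl₂ equivalent: 3.771 mg/L × 481,000 L = 1814 g.
Product at 11.7% available Cl: 1814 / 0.117 = 15,500 g.
Volume: 15,500 g ÷ 1.2 g/mL = 12,920 mL.

12.9 L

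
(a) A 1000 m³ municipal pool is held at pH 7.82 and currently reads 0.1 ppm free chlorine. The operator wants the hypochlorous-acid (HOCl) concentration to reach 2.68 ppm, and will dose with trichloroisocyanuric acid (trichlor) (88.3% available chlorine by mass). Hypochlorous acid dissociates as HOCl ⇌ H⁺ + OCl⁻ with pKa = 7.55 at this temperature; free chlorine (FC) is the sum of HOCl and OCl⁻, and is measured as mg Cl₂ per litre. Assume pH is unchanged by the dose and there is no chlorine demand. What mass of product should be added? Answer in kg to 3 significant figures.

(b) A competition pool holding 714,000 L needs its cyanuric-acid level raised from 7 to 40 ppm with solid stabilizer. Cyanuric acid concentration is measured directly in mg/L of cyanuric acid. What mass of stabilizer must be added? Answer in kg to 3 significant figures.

(a) Volume: 1000 m³ = 1,000,000 L.
(a) [OCl⁻]/[HOCl] = 10^(pH − pKa) = 10^(7.82 − 7.55) = 1.862; fraction as HOCl = 1/(1 + 1.862) = 0.3494.
(a) Free chlorine required for 2.68 ppm HOCl: 2.68 / 0.3494 = 7.67 ppm.
(a) FC to add: 7.67 − 0.1 = 7.57 mg/L as Cl₂.
(a) Cl₂ equivalent: 7.57 mg/L × 1,000,000 L = 7570 g.
(a) Product at 88.3% available Cl: 7570 / 0.883 = 8573 g.

(b) CYA to add: (40 − 7) = 33 mg/L × 714,000 L = 23,560 g cyanuric acid.

(a) 8.57 kg; (b) 23.6 kg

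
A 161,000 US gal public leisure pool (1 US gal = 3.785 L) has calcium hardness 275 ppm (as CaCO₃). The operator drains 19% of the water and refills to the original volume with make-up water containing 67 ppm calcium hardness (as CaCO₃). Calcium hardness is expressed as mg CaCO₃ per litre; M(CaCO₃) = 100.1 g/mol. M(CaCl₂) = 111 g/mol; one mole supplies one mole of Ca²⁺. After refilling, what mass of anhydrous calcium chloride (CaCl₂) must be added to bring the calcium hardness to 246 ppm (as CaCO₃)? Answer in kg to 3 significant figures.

7.11 kg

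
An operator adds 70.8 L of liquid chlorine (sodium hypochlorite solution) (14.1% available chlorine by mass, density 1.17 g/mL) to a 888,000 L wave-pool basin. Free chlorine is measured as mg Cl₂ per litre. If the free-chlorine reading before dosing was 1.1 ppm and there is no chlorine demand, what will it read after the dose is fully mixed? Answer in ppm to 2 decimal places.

Mass of solution: 70.8 L × 1000 mL/L × 1.17 g/mL = 82,840 g.
Available chlorine delivered: 82,840 g × 0.141 = 11,680 g as Cl₂.
Concentration rise: 11,680 g / 888,000 L = 13.15 mg/L = 13.15 ppm.
Final FC: 1.1 + 13.15 = 14.25 ppm.

14.25 ppm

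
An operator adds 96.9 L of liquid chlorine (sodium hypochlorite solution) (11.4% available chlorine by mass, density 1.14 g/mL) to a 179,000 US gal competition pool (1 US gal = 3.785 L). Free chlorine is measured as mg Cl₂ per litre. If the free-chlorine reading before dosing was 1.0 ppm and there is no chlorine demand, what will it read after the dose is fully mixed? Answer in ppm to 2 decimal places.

Volume: 179,000 US gal × 3.785 L/gal = 677,515 L.
Mass of solution: 96.9 L × 1000 mL/L × 1.14 g/mL = 110,500 g.
Available chlorine delivered: 110,500 g × 0.114 = 12,590 g as Cl₂.
Concentration rise: 12,590 g / 677,515 L = 18.59 mg/L = 18.59 ppm.
Final FC: 1.0 + 18.59 = 19.59 ppm.

19.59 ppm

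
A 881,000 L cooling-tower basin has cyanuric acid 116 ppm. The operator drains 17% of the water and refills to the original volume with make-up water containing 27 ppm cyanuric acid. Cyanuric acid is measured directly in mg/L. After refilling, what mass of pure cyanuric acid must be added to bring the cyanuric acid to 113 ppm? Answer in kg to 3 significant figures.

10.7 kg

After draining 17% and refilling: 116 × 0.83 + 27 × 0.17 = 100.87 ppm.
Deficit to target: 113 − 100.87 = 12.13 mg/L.
Mass: 12.13 mg/L × 881,000 L = 10,690 g cyanuric acid.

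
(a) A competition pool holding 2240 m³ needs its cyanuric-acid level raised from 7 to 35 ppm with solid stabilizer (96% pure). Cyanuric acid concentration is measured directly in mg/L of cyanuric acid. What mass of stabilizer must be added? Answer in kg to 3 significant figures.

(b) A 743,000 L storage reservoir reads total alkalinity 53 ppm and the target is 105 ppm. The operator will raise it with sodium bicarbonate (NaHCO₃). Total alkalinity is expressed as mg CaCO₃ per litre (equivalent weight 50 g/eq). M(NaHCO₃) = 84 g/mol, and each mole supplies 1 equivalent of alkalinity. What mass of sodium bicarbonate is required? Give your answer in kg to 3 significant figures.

(a) Volume: 2240 m³ = 2,240,000 L.
(a) CYA to add: (35 − 7) = 28 mg/L × 2,240,000 L = 62,720 g cyanuric acid.
(a) At 96% purity: 62,720 / 0.96 = 65,330 g product.

(b) Alkalinity to add: (105 − 53) = 52 mg/L as CaCO₃ × 743,000 L = 38,640 g as CaCO₃.
(b) Equivalents: 38,640 g ÷ 50 g/eq = 772.7 eq.
(b) NaHCO₃ supplies 1 eq per mole → 772.7 mol.
(b) Mass: 772.7 mol × 84 g/mol = 64,910 g.

(a) 65.3 kg; (b) 64.9 kg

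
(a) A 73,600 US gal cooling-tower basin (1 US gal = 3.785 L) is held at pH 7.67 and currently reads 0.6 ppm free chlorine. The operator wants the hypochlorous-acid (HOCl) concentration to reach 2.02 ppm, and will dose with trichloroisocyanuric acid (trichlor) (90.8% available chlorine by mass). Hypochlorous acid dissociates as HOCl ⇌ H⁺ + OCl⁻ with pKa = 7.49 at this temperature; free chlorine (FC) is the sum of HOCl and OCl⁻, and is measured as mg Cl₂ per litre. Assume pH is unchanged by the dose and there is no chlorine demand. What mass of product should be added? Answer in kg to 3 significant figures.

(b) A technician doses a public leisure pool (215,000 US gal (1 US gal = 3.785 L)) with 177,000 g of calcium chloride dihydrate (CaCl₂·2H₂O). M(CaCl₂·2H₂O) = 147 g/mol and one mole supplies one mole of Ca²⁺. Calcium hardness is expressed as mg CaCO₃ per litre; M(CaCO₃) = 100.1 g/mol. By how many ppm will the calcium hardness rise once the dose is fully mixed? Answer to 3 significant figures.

(a) 1.37 kg; (b) 148 ppm

(a) Volume: 73,600 US gal × 3.785 L/gal = 278,576 L.
(a) [OCl⁻]/[HOCl] = 10^(pH − pKa) = 10^(7.67 − 7.49) = 1.514; fraction as HOCl = 1/(1 + 1.514) = 0.3978.
(a) Free chlorine required for 2.02 ppm HOCl: 2.02 / 0.3978 = 5.077 ppm.
(a) FC to add: 5.077 − 0.6 = 4.477 mg/L as Cl₂.
(a) Cl₂ equivalent: 4.477 mg/L × 278,576 L = 1247 g.
(a) Product at 90.8% available Cl: 1247 / 0.908 = 1374 g.

(b) Volume: 215,000 US gal × 3.785 L/gal = 813,775 L.
(b) Moles of Ca²⁺: 177,000 g ÷ 147 g/mol = 1204 mol.
(b) As CaCO₃: 1204 mol × 100.1 g/mol = 120,500 g.
(b) Rise: 120,500 g / 813,775 L × 1000 = 148.1 mg/L.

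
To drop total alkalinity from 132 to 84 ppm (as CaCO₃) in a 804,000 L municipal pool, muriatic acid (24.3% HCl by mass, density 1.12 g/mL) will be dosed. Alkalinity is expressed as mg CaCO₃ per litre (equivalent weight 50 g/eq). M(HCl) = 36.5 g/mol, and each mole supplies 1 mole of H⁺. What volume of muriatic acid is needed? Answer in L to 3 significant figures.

Alkalinity to neutralize: (132 − 84) = 48 mg/L as CaCO₃ × 804,000 L = 38,590 g as CaCO₃.
Equivalents of H⁺ required: 38,590 ÷ 50 g/eq = 771.8 eq = 771.8 mol HCl.
Mass of HCl: 771.8 × 36.5 = 28,170 g.
Mass of 24.3% solution: 28,170 / 0.243 = 115,900 g.
Volume: 115,900 g ÷ 1.12 g/mL = 103,500 mL.

104 L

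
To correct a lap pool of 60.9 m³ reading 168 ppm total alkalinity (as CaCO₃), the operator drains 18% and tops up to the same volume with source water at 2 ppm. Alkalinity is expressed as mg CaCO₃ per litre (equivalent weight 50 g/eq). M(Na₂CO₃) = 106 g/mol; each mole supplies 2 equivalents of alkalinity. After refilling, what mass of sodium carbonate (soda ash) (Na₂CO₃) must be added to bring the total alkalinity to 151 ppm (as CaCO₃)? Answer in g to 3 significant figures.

Volume: 60.9 m³ = 60,900 L.
After draining 18% and refilling: 168 × 0.82 + 2 × 0.18 = 138.12 ppm.
Deficit to target: 151 − 138.12 = 12.88 mg/L.
As CaCO₃: 12.88 mg/L × 60,900 L = 784.4 g; ÷ 50 g/eq ÷ 2 = 7.844 mol Na₂CO₃.
Mass: 7.844 × 106 = 831.5 g.

831 g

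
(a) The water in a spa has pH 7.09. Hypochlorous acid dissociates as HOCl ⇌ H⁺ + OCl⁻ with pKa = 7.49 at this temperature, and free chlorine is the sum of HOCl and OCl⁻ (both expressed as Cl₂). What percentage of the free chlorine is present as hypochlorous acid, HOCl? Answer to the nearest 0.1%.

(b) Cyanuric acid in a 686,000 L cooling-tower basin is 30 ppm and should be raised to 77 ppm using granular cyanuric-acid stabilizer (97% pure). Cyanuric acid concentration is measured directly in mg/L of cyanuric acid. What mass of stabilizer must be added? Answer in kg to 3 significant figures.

(a) 71.5%; (b) 33.2 kg

(a) [OCl⁻]/[HOCl] = 10^(pH − pKa) = 10^(7.09 − 7.49) = 10^-0.40 = 0.3981.
(a) Fraction as HOCl = 1 / (1 + 0.3981) = 0.7153.

(b) CYA to add: (77 − 30) = 47 mg/L × 686,000 L = 32,240 g cyanuric acid.
(b) At 97% purity: 32,240 / 0.97 = 33,240 g product.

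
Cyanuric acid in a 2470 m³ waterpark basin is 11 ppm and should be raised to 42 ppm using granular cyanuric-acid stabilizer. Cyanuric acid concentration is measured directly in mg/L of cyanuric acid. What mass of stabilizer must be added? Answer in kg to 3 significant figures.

76.6 kg

Volume: 2470 m³ = 2,470,000 L.
CYA to add: (42 − 11) = 31 mg/L × 2,470,000 L = 76,570 g cyanuric acid.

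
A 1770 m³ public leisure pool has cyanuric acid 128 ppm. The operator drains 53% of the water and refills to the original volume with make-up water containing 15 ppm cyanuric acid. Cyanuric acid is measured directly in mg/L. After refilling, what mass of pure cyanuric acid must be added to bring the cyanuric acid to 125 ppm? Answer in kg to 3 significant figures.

101 kg

Volume: 1770 m³ = 1,770,000 L.
After draining 53% and refilling: 128 × 0.47 + 15 × 0.53 = 68.11 ppm.
Deficit to target: 125 − 68.11 = 56.89 mg/L.
Mass: 56.89 mg/L × 1,770,000 L = 100,700 g cyanuric acid.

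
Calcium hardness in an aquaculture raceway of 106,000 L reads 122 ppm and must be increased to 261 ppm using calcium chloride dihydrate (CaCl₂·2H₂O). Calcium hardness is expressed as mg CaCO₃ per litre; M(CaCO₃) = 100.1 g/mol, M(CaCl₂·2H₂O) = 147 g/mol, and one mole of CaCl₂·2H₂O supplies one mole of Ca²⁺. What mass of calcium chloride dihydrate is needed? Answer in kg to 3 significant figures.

Hardness to add: (261 − 122) = 139 mg/L as CaCO₃ × 106,000 L = 14,730 g as CaCO₃.
Moles of Ca²⁺ (1 mol Ca²⁺ ≡ 1 mol CaCO₃): 14,730 / 100.1 g/mol = 147.2 mol.
Mass of CaCl₂·2H₂O: 147.2 × 147 = 21,640 g.

21.6 kg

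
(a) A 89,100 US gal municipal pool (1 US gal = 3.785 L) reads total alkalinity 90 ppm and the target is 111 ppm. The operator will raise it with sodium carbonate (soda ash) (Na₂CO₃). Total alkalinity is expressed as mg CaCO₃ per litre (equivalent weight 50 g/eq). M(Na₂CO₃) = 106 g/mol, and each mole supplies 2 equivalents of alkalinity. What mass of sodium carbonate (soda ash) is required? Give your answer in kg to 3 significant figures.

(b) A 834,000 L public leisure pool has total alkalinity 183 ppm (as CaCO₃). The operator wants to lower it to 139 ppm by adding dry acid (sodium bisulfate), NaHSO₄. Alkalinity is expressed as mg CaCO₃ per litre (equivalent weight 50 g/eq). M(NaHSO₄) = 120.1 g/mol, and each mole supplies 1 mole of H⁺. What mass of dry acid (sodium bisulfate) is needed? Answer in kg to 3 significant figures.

(a) Volume: 89,100 US gal × 3.785 L/gal = 337,244 L.
(a) Alkalinity to add: (111 − 90) = 21 mg/L as CaCO₃ × 337,244 L = 7082 g as CaCO₃.
(a) Equivalents: 7082 g ÷ 50 g/eq = 141.6 eq.
(a) Each mole of Na₂CO₃ supplies 2 eq, so 141.6 / 2 = 70.82 mol.
(a) Mass: 70.82 mol × 106 g/mol = 7507 g.

(b) Alkalinity to neutralize: (183 − 139) = 44 mg/L as CaCO₃ × 834,000 L = 36,700 g as CaCO₃.
(b) Equivalents of H⁺ required: 36,700 ÷ 50 g/eq = 733.9 eq = 733.9 mol NaHSO₄.
(b) Mass of NaHSO₄: 733.9 × 120.1 = 88,140 g.

(a) 7.51 kg; (b) 88.1 kg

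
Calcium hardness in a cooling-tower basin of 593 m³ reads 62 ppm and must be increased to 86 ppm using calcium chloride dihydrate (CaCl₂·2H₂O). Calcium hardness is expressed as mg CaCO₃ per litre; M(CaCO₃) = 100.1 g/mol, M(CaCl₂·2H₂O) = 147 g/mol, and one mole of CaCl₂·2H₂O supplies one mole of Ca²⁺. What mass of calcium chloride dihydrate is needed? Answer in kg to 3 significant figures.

Volume: 593 m³ = 593,000 L.
Hardness to add: (86 − 62) = 24 mg/L as CaCO₃ × 593,000 L = 14,230 g as CaCO₃.
Moles of Ca²⁺ (1 mol Ca²⁺ ≡ 1 mol CaCO₃): 14,230 / 100.1 g/mol = 142.2 mol.
Mass of CaCl₂·2H₂O: 142.2 × 147 = 20,900 g.

20.9 kg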